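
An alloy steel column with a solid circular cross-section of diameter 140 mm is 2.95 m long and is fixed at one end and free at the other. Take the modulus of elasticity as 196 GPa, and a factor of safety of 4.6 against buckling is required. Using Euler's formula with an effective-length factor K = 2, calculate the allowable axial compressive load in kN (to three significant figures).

P_allow = 228 kN

I = πd⁴/64 = π×140⁴/64 = 1.886×10^7 mm⁴.
Effective length L_e = KL = 2×2.95 m = 5900 mm.
Euler critical load P_cr = π²EI/L_e² = π²×196000×1.886×10^7/5900² = 1.048×10^6 N.
P_allow = P_cr/n = 1.048×10^6/4.6 = 227800 N.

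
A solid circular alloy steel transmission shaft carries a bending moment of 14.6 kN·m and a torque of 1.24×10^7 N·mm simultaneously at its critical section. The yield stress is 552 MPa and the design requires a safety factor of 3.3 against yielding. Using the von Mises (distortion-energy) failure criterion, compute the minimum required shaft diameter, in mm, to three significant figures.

d = 103 mm

σ_allow = σ_y/n = 552/3.3 = 167.3 MPa.
For a solid shaft σ_b = 32M/(πd³) and τ = 16T/(πd³), so the von Mises stress is σ' = (16/πd³)·√(4M²+3T²).
√(4M²+3T²) = √(4×(1.460×10^7)² + 3×(1.240×10^7)²) = 3.625×10^7 N·mm.
d³ = 16×3.625×10^7/(π×167.3) = 1.104×10^6 mm³.
d = 103.3 mm.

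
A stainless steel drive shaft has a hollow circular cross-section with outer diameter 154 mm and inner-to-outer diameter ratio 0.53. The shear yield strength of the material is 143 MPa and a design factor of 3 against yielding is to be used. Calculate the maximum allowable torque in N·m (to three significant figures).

T_allow = 31500 N·m

τ_allow = 143/3 = 47.67 MPa.
For a hollow shaft T_allow = τ_allow·πd_o³(1−k⁴)/16 with 1−k⁴ = 0.9211, so πd_o³(1−k⁴)/16 = 660500 mm³.
T_allow = 47.67×660500 = 3.149×10^7 N·mm = 31490 N·m.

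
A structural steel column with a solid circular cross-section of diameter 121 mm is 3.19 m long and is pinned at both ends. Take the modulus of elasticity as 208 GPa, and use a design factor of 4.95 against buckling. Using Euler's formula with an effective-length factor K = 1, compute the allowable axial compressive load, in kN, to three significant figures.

P_allow = 429 kN

I = πd⁴/64 = π×121⁴/64 = 1.052×10^7 mm⁴.
Effective length L_e = KL = 1×3.19 m = 3190 mm.
Euler critical load P_cr = π²EI/L_e² = π²×208000×1.052×10^7/3190² = 2.123×10^6 N.
P_allow = P_cr/n = 2.123×10^6/4.95 = 428800 N.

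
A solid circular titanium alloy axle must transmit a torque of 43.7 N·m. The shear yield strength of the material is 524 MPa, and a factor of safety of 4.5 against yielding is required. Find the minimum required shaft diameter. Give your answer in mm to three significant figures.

d = 12.4 mm

Allowable shear stress τ_allow = 524/4.5 = 116.4 MPa.
For a solid shaft τ = 16T/(πd³), so d³ = 16T/(π τ_allow) = 16×43700/(π×116.4) = 1911 mm³.
d = (1911)^(1/3) = 12.41 mm.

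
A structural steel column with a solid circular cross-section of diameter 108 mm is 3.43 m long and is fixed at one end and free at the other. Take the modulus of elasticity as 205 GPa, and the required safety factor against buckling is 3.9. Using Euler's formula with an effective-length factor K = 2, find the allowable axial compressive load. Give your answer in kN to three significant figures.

P_allow = 73.6 kN

I = πd⁴/64 = π×108⁴/64 = 6.678×10^6 mm⁴.
Effective length L_e = KL = 2×3.43 m = 6860 mm.
Euler critical load P_cr = π²EI/L_e² = π²×205000×6.678×10^6/6860² = 287100 N.
P_allow = P_cr/n = 287100/3.9 = 73620 N.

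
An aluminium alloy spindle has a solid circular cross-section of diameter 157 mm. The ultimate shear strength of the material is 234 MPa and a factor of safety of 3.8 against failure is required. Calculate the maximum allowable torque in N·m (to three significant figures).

T_allow = 46800 N·m

τ_allow = 234/3.8 = 61.58 MPa.
For a solid shaft T_allow = τ_allow·πd³/16; πd³/16 = π×157³/16 = 759900 mm³.
T_allow = 61.58×759900 = 4.679×10^7 N·mm = 46790 N·m.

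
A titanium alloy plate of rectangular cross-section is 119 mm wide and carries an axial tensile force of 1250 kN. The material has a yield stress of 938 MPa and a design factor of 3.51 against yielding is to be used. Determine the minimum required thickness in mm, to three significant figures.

t = 39.3 mm

σ_allow = 938/3.51 = 267.2 MPa.
Required area A = F/σ_allow = 1250000/267.2 = 4678 mm².
t = A/w = 4678/119 = 39.31 mm.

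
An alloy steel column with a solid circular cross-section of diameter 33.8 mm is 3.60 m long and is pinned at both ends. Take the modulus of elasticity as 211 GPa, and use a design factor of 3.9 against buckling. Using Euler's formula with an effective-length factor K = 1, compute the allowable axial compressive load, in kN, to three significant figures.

P_allow = 2.64 kN

I = πd⁴/64 = π×33.8⁴/64 = 64070 mm⁴.
Effective length L_e = KL = 1×3.60 m = 3600 mm.
Euler critical load P_cr = π²EI/L_e² = π²×211000×64070/3600² = 10290 N.
P_allow = P_cr/n = 10290/3.9 = 2640 N.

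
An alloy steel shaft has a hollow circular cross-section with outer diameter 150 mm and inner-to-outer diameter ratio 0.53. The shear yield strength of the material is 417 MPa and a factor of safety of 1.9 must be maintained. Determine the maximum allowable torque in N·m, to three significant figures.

T_allow = 1.34×10^5 N·m

τ_allow = 417/1.9 = 219.5 MPa.
For a hollow shaft T_allow = τ_allow·πd_o³(1−k⁴)/16 with 1−k⁴ = 0.9211, so πd_o³(1−k⁴)/16 = 610400 mm³.
T_allow = 219.5×610400 = 1.340×10^8 N·mm = 134000 N·m.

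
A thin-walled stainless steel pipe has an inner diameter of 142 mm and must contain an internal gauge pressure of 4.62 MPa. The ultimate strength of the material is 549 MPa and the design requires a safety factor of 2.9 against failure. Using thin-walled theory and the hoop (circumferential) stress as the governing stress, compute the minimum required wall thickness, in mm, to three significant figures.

t = 1.73 mm

σ_allow = 549/2.9 = 189.3 MPa.
Hoop stress σ_h = pD/(2t), so t = pD/(2σ_allow) = 4.62×142/(2×189.3) = 1.733 mm.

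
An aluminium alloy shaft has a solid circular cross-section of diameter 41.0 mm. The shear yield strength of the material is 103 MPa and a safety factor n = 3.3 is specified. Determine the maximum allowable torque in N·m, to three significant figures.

τ_allow = 103/3.3 = 31.21 MPa.
For a solid shaft T_allow = τ_allow·πd³/16; πd³/16 = π×41.0³/16 = 13530 mm³.
T_allow = 31.21×13530 = 422400 N·mm = 422.4 N·m.

T_allow = 422 N·m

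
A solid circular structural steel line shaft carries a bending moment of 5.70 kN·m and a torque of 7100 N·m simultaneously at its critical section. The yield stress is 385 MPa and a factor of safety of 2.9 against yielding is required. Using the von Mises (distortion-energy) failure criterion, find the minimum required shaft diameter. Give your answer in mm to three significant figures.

d = 86.3 mm

σ_allow = σ_y/n = 385/2.9 = 132.8 MPa.
For a solid shaft σ_b = 32M/(πd³) and τ = 16T/(πd³), so the von Mises stress is σ' = (16/πd³)·√(4M²+3T²).
√(4M²+3T²) = √(4×(5.700×10^6)² + 3×(7.100×10^6)²) = 1.677×10^7 N·mm.
d³ = 16×1.677×10^7/(π×132.8) = 643300 mm³.
d = 86.32 mm.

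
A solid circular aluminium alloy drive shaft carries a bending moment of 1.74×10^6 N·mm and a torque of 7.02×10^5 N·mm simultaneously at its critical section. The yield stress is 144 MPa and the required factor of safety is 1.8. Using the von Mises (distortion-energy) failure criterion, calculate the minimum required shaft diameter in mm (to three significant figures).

σ_allow = σ_y/n = 144/1.8 = 80.00 MPa.
For a solid shaft σ_b = 32M/(πd³) and τ = 16T/(πd³), so the von Mises stress is σ' = (16/πd³)·√(4M²+3T²).
√(4M²+3T²) = √(4×(1.740×10^6)² + 3×(702000)²) = 3.686×10^6 N·mm.
d³ = 16×3.686×10^6/(π×80.00) = 234700 mm³.
d = 61.68 mm.

d = 61.7 mm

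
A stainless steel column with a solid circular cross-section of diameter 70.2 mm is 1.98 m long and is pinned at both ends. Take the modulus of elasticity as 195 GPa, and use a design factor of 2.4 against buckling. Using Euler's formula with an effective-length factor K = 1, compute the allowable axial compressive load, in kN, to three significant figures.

I = πd⁴/64 = π×70.2⁴/64 = 1.192×10^6 mm⁴.
Effective length L_e = KL = 1×1.98 m = 1980 mm.
Euler critical load P_cr = π²EI/L_e² = π²×195000×1.192×10^6/1980² = 585200 N.
P_allow = P_cr/n = 585200/2.4 = 243800 N.

P_allow = 244 kN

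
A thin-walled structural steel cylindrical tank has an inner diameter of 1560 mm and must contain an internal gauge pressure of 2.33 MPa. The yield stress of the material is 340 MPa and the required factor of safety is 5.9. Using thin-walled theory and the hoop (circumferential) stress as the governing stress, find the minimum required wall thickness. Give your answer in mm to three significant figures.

t = 31.5 mm

σ_allow = 340/5.9 = 57.63 MPa.
Hoop stress σ_h = pD/(2t), so t = pD/(2σ_allow) = 2.33×1560/(2×57.63) = 31.54 mm.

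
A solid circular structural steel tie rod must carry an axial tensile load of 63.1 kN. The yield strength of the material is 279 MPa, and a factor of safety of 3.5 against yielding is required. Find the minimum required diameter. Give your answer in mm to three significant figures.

d = 31.7 mm

Allowable stress σ_allow = 279/3.5 = 79.71 MPa.
Required area A = F/σ_allow = 63100/79.71 = 791.6 mm².
A = πd²/4 → d = √(4A/π) = 31.75 mm.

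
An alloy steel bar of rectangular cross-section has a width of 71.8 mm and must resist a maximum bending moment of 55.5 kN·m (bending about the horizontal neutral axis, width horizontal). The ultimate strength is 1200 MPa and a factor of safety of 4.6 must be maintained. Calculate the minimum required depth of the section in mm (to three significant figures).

h = 133 mm

σ_allow = 1200/4.6 = 260.9 MPa.
For a rectangular section σ = 6M/(bh²), so h² = 6M/(b σ_allow) = 6×5.5500×10^7/(71.8×260.9) = 17780 mm².
h = 133.3 mm.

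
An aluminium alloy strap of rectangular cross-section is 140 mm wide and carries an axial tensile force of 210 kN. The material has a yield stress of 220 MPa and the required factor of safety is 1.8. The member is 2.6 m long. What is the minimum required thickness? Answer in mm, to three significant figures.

σ_allow = 220/1.8 = 122.2 MPa.
Required area A = F/σ_allow = 210000/122.2 = 1718 mm².
t = A/w = 1718/140 = 12.27 mm.

t = 12.3 mm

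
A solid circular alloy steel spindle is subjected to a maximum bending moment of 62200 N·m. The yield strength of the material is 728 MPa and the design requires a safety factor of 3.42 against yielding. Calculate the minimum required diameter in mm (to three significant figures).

d = 144 mm

σ_allow = 728/3.42 = 212.9 MPa.
For a solid circular section σ = 32M/(πd³), so d³ = 32M/(π σ_allow) = 32×6.2200×10^7/(π×212.9) = 2.976×10^6 mm³.
d = 143.8 mm.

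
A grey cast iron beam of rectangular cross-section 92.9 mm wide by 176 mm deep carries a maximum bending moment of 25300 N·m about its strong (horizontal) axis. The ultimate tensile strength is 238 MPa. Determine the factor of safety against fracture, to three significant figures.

Section modulus S = bh²/6 = 92.9×176²/6 = 479600 mm³.
σ = M/S = 2.5300×10^7/479600 = 52.75 MPa.
n = 238/52.75 = 4.512.

n = 4.51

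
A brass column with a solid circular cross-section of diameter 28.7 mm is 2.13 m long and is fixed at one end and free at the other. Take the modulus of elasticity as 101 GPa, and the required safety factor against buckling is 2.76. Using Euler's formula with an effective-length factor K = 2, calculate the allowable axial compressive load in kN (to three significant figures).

I = πd⁴/64 = π×28.7⁴/64 = 33300 mm⁴.
Effective length L_e = KL = 2×2.13 m = 4260 mm.
Euler critical load P_cr = π²EI/L_e² = π²×101000×33300/4260² = 1829 N.
P_allow = P_cr/n = 1829/2.76 = 662.8 N.

P_allow = 0.663 kN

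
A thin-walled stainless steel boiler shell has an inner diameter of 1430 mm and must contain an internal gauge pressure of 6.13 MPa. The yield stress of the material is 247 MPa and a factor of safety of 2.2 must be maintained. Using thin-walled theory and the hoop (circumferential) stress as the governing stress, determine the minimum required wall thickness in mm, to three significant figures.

t = 39.0 mm

σ_allow = 247/2.2 = 112.3 MPa.
Hoop stress σ_h = pD/(2t), so t = pD/(2σ_allow) = 6.13×1430/(2×112.3) = 39.04 mm.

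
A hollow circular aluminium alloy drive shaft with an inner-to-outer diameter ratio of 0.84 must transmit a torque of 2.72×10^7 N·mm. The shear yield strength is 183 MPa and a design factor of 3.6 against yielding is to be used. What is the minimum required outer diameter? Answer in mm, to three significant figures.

d_o = 176 mm

τ_allow = 183/3.6 = 50.83 MPa.
For a hollow shaft τ = 16T/[πd_o³(1−k⁴)] with k = 0.84, so 1−k⁴ = 0.5021.
d_o³ = 16T/[π τ_allow (1−k⁴)] = 16×2.7200×10^7/(π×50.83×0.5021) = 5.427×10^6 mm³.
d_o = 175.7 mm.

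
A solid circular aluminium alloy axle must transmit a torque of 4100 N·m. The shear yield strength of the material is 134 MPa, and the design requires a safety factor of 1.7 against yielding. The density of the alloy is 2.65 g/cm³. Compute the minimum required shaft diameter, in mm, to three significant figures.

d = 64.2 mm

Allowable shear stress τ_allow = 134/1.7 = 78.82 MPa.
For a solid shaft τ = 16T/(πd³), so d³ = 16T/(π τ_allow) = 16×4100000/(π×78.82) = 264900 mm³.
d = (264900)^(1/3) = 64.22 mm.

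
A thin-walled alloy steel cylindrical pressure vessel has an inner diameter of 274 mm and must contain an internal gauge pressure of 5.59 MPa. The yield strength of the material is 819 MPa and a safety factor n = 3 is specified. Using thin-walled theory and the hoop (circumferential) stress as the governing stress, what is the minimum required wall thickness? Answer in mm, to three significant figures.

σ_allow = 819/3 = 273.0 MPa.
Hoop stress σ_h = pD/(2t), so t = pD/(2σ_allow) = 5.59×274/(2×273.0) = 2.805 mm.

t = 2.81 mm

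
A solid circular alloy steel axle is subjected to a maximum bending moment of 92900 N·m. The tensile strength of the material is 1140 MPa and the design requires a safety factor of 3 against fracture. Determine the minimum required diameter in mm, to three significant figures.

d = 136 mm

σ_allow = 1140/3 = 380.0 MPa.
For a solid circular section σ = 32M/(πd³), so d³ = 32M/(π σ_allow) = 32×9.2900×10^7/(π×380.0) = 2.490×10^6 mm³.
d = 135.5 mm.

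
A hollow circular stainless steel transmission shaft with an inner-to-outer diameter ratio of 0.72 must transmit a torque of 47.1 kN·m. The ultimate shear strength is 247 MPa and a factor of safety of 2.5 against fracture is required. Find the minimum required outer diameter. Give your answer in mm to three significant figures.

τ_allow = 247/2.5 = 98.80 MPa.
For a hollow shaft τ = 16T/[πd_o³(1−k⁴)] with k = 0.72, so 1−k⁴ = 0.7313.
d_o³ = 16T/[π τ_allow (1−k⁴)] = 16×4.7100×10^7/(π×98.80×0.7313) = 3.320×10^6 mm³.
d_o = 149.2 mm.

d_o = 149 mm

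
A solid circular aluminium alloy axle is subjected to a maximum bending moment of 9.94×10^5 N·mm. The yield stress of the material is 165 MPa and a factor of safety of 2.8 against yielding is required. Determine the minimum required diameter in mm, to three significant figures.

d = 55.6 mm

σ_allow = 165/2.8 = 58.93 MPa.
For a solid circular section σ = 32M/(πd³), so d³ = 32M/(π σ_allow) = 32×994000/(π×58.93) = 171800 mm³.
d = 55.59 mm.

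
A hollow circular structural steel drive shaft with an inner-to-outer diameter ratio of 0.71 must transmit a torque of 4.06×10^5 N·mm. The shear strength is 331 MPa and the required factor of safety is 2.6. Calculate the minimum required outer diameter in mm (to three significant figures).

d_o = 27.9 mm

τ_allow = 331/2.6 = 127.3 MPa.
For a hollow shaft τ = 16T/[πd_o³(1−k⁴)] with k = 0.71, so 1−k⁴ = 0.7459.
d_o³ = 16T/[π τ_allow (1−k⁴)] = 16×406000/(π×127.3×0.7459) = 21780 mm³.
d_o = 27.92 mm.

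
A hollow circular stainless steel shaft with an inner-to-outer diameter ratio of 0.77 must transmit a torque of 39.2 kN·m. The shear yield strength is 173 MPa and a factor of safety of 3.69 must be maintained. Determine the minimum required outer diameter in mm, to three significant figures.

τ_allow = 173/3.69 = 46.88 MPa.
For a hollow shaft τ = 16T/[πd_o³(1−k⁴)] with k = 0.77, so 1−k⁴ = 0.6485.
d_o³ = 16T/[π τ_allow (1−k⁴)] = 16×3.9200×10^7/(π×46.88×0.6485) = 6.567×10^6 mm³.
d_o = 187.3 mm.

d_o = 187 mm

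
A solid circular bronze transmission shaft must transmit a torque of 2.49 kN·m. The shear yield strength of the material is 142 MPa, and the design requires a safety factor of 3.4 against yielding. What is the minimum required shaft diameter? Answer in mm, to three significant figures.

Allowable shear stress τ_allow = 142/3.4 = 41.76 MPa.
For a solid shaft τ = 16T/(πd³), so d³ = 16T/(π τ_allow) = 16×2490000/(π×41.76) = 303600 mm³.
d = (303600)^(1/3) = 67.21 mm.

d = 67.2 mm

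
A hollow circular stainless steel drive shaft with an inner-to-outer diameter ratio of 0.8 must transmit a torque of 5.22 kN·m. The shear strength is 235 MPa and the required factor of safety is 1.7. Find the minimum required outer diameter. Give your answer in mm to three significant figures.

τ_allow = 235/1.7 = 138.2 MPa.
For a hollow shaft τ = 16T/[πd_o³(1−k⁴)] with k = 0.8, so 1−k⁴ = 0.5904.
d_o³ = 16T/[π τ_allow (1−k⁴)] = 16×5220000/(π×138.2×0.5904) = 325700 mm³.
d_o = 68.81 mm.

d_o = 68.8 mm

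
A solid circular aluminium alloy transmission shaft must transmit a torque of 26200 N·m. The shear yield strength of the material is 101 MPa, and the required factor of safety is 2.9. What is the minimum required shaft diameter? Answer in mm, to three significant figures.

Allowable shear stress τ_allow = 101/2.9 = 34.83 MPa.
For a solid shaft τ = 16T/(πd³), so d³ = 16T/(π τ_allow) = 16×2.6200×10^7/(π×34.83) = 3.831×10^6 mm³.
d = (3.831×10^6)^(1/3) = 156.5 mm.

d = 156 mm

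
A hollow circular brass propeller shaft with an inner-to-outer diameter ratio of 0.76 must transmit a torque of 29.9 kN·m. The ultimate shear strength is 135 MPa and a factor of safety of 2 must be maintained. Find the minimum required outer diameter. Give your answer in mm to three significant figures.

τ_allow = 135/2 = 67.50 MPa.
For a hollow shaft τ = 16T/[πd_o³(1−k⁴)] with k = 0.76, so 1−k⁴ = 0.6664.
d_o³ = 16T/[π τ_allow (1−k⁴)] = 16×2.9900×10^7/(π×67.50×0.6664) = 3.385×10^6 mm³.
d_o = 150.2 mm.

d_o = 150 mm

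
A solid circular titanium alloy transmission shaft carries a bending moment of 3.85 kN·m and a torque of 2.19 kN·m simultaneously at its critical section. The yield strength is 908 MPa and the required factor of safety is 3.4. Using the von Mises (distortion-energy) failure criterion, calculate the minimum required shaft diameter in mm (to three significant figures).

d = 54.7 mm

σ_allow = σ_y/n = 908/3.4 = 267.1 MPa.
For a solid shaft σ_b = 32M/(πd³) and τ = 16T/(πd³), so the von Mises stress is σ' = (16/πd³)·√(4M²+3T²).
√(4M²+3T²) = √(4×(3.850×10^6)² + 3×(2.190×10^6)²) = 8.584×10^6 N·mm.
d³ = 16×8.584×10^6/(π×267.1) = 163700 mm³.
d = 54.70 mm.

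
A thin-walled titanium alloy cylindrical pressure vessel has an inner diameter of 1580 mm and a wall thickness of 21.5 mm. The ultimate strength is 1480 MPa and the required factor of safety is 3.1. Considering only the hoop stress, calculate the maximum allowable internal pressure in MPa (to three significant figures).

σ_allow = 1480/3.1 = 477.4 MPa.
σ_h = pD/(2t) → p_allow = 2σ_allow t/D = 2×477.4×21.5/1580 = 12.99 MPa.

p_allow = 13.0 MPa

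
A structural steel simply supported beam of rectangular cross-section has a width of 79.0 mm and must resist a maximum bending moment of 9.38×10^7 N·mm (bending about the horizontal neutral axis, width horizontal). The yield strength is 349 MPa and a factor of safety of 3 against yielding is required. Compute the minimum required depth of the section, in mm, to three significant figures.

h = 247 mm

σ_allow = 349/3 = 116.3 MPa.
For a rectangular section σ = 6M/(bh²), so h² = 6M/(b σ_allow) = 6×9.3800×10^7/(79.0×116.3) = 61240 mm².
h = 247.5 mm.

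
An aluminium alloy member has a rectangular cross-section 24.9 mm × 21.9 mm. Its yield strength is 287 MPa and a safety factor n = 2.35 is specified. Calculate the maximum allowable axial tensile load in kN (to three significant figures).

F_allow = 66.6 kN

σ_allow = 287/2.35 = 122.1 MPa.
A = 24.9×21.9 = 545.3 mm².
F_allow = σ_allow × A = 122.1×545.3 = 66600 N.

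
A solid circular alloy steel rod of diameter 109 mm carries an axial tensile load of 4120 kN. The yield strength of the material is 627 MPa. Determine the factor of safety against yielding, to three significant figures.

A = πd²/4 = 9331 mm².
σ = F/A = 4120000/9331 = 441.5 MPa.
n = 627/441.5 = 1.420.

n = 1.42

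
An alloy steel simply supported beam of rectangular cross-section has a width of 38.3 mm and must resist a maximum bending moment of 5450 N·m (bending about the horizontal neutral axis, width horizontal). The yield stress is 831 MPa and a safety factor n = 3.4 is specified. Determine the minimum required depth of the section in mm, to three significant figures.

h = 59.1 mm

σ_allow = 831/3.4 = 244.4 MPa.
For a rectangular section σ = 6M/(bh²), so h² = 6M/(b σ_allow) = 6×5450000/(38.3×244.4) = 3493 mm².
h = 59.10 mm.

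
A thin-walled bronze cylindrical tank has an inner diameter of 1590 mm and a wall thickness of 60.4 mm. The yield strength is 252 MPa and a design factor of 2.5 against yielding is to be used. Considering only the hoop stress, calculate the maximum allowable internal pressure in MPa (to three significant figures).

p_allow = 7.66 MPa

σ_allow = 252/2.5 = 100.8 MPa.
σ_h = pD/(2t) → p_allow = 2σ_allow t/D = 2×100.8×60.4/1590 = 7.658 MPa.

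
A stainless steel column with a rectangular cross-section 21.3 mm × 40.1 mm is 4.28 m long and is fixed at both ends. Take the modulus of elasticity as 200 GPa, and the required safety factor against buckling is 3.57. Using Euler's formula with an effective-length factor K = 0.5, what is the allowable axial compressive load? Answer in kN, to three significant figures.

P_allow = 3.90 kN

Buckling occurs about the weak axis: I_min = h·b³/12 = 40.1×21.3³/12 = 32290 mm⁴ (b = 21.3 mm is the smaller dimension).
Effective length L_e = KL = 0.5×4.28 m = 2140 mm.
Euler critical load P_cr = π²EI/L_e² = π²×200000×32290/2140² = 13920 N.
P_allow = P_cr/n = 13920/3.57 = 3899 N.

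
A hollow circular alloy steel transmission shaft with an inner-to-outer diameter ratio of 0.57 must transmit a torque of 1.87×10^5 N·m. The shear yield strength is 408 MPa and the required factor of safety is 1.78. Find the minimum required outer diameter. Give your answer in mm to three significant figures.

d_o = 167 mm

τ_allow = 408/1.78 = 229.2 MPa.
For a hollow shaft τ = 16T/[πd_o³(1−k⁴)] with k = 0.57, so 1−k⁴ = 0.8944.
d_o³ = 16T/[π τ_allow (1−k⁴)] = 16×1.8700×10^8/(π×229.2×0.8944) = 4.645×10^6 mm³.
d_o = 166.9 mm.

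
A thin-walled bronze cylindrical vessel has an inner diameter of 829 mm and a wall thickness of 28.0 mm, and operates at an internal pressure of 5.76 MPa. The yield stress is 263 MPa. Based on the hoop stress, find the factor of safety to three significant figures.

n = 3.08

σ_h = pD/(2t) = 5.76×829/(2×28.0) = 85.27 MPa.
n = 263/85.27 = 3.084.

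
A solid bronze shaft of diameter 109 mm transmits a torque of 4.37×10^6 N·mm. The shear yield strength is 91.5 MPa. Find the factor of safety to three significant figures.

n = 5.32

τ = 16T/(πd³) = 16×4370000/(π×109³) = 17.19 MPa.
n = τ_limit/τ = 91.5/17.19 = 5.324.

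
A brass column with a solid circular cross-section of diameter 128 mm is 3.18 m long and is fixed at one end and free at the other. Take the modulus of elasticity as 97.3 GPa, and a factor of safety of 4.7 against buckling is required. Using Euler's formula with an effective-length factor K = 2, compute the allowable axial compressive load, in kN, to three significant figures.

I = πd⁴/64 = π×128⁴/64 = 1.318×10^7 mm⁴.
Effective length L_e = KL = 2×3.18 m = 6360 mm.
Euler critical load P_cr = π²EI/L_e² = π²×97300×1.318×10^7/6360² = 312800 N.
P_allow = P_cr/n = 312800/4.7 = 66560 N.

P_allow = 66.6 kN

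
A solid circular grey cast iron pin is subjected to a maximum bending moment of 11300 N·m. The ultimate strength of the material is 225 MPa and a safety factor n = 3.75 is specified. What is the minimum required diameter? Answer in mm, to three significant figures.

σ_allow = 225/3.75 = 60.00 MPa.
For a solid circular section σ = 32M/(πd³), so d³ = 32M/(π σ_allow) = 32×1.1300×10^7/(π×60.00) = 1.918×10^6 mm³.
d = 124.3 mm.

d = 124 mm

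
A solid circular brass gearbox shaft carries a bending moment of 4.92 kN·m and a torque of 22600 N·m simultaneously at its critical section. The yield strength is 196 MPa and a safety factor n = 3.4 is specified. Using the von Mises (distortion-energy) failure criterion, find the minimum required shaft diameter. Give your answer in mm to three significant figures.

d = 153 mm

σ_allow = σ_y/n = 196/3.4 = 57.65 MPa.
For a solid shaft σ_b = 32M/(πd³) and τ = 16T/(πd³), so the von Mises stress is σ' = (16/πd³)·√(4M²+3T²).
√(4M²+3T²) = √(4×(4.920×10^6)² + 3×(2.260×10^7)²) = 4.036×10^7 N·mm.
d³ = 16×4.036×10^7/(π×57.65) = 3.566×10^6 mm³.
d = 152.8 mm.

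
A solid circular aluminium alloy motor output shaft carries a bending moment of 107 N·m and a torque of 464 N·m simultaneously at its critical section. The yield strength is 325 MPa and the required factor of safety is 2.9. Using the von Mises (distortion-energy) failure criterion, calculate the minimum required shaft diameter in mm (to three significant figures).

d = 33.6 mm

σ_allow = σ_y/n = 325/2.9 = 112.1 MPa.
For a solid shaft σ_b = 32M/(πd³) and τ = 16T/(πd³), so the von Mises stress is σ' = (16/πd³)·√(4M²+3T²).
√(4M²+3T²) = √(4×(107000)² + 3×(464000)²) = 831700 N·mm.
d³ = 16×831700/(π×112.1) = 37800 mm³.
d = 33.56 mm.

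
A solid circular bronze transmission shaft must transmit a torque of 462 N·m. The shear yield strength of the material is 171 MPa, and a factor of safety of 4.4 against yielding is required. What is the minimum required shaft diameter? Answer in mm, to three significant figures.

d = 39.3 mm

Allowable shear stress τ_allow = 171/4.4 = 38.86 MPa.
For a solid shaft τ = 16T/(πd³), so d³ = 16T/(π τ_allow) = 16×462000/(π×38.86) = 60540 mm³.
d = (60540)^(1/3) = 39.27 mm.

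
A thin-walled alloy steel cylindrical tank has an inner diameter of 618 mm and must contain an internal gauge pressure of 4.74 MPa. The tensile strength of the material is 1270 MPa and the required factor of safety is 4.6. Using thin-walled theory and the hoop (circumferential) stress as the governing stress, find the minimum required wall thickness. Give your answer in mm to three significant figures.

t = 5.31 mm

σ_allow = 1270/4.6 = 276.1 MPa.
Hoop stress σ_h = pD/(2t), so t = pD/(2σ_allow) = 4.74×618/(2×276.1) = 5.305 mm.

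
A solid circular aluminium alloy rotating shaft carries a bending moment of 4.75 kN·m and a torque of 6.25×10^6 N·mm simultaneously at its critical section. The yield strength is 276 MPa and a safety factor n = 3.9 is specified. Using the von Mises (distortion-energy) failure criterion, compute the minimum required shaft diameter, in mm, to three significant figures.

σ_allow = σ_y/n = 276/3.9 = 70.77 MPa.
For a solid shaft σ_b = 32M/(πd³) and τ = 16T/(πd³), so the von Mises stress is σ' = (16/πd³)·√(4M²+3T²).
√(4M²+3T²) = √(4×(4.750×10^6)² + 3×(6.250×10^6)²) = 1.440×10^7 N·mm.
d³ = 16×1.440×10^7/(π×70.77) = 1.036×10^6 mm³.
d = 101.2 mm.

d = 101 mm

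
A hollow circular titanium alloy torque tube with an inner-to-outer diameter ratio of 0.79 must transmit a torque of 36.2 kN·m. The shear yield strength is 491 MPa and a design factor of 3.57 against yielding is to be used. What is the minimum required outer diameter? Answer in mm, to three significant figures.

τ_allow = 491/3.57 = 137.5 MPa.
For a hollow shaft τ = 16T/[πd_o³(1−k⁴)] with k = 0.79, so 1−k⁴ = 0.6105.
d_o³ = 16T/[π τ_allow (1−k⁴)] = 16×3.6200×10^7/(π×137.5×0.6105) = 2.196×10^6 mm³.
d_o = 130.0 mm.

d_o = 130 mm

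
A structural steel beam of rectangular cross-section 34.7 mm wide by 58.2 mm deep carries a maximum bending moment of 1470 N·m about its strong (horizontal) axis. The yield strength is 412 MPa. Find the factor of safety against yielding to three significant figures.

Section modulus S = bh²/6 = 34.7×58.2²/6 = 19590 mm³.
σ = M/S = 1470000/19590 = 75.04 MPa.
n = 412/75.04 = 5.490.

n = 5.49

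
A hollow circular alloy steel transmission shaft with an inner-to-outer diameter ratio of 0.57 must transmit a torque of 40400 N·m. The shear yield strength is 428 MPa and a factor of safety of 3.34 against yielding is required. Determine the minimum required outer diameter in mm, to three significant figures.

d_o = 122 mm

τ_allow = 428/3.34 = 128.1 MPa.
For a hollow shaft τ = 16T/[πd_o³(1−k⁴)] with k = 0.57, so 1−k⁴ = 0.8944.
d_o³ = 16T/[π τ_allow (1−k⁴)] = 16×4.0400×10^7/(π×128.1×0.8944) = 1.795×10^6 mm³.
d_o = 121.5 mm.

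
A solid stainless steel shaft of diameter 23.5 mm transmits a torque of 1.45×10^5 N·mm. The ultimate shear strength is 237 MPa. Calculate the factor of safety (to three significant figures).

τ = 16T/(πd³) = 16×145000/(π×23.5³) = 56.90 MPa.
n = τ_limit/τ = 237/56.90 = 4.165.

n = 4.16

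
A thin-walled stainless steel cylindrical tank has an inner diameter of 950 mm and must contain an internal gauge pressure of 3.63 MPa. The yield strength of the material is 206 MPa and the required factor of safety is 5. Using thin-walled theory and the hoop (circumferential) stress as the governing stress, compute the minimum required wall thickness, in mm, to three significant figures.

t = 41.9 mm

σ_allow = 206/5 = 41.20 MPa.
Hoop stress σ_h = pD/(2t), so t = pD/(2σ_allow) = 3.63×950/(2×41.20) = 41.85 mm.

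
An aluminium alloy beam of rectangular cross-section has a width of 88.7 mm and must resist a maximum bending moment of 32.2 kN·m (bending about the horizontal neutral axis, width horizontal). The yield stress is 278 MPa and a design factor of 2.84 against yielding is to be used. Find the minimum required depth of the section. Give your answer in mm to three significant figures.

h = 149 mm

σ_allow = 278/2.84 = 97.89 MPa.
For a rectangular section σ = 6M/(bh²), so h² = 6M/(b σ_allow) = 6×3.2200×10^7/(88.7×97.89) = 22250 mm².
h = 149.2 mm.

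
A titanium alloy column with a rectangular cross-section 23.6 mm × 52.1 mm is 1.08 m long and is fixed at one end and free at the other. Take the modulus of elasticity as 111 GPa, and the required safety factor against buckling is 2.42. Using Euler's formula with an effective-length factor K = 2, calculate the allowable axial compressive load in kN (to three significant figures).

Buckling occurs about the weak axis: I_min = h·b³/12 = 52.1×23.6³/12 = 57070 mm⁴ (b = 23.6 mm is the smaller dimension).
Effective length L_e = KL = 2×1.08 m = 2160 mm.
Euler critical load P_cr = π²EI/L_e² = π²×111000×57070/2160² = 13400 N.
P_allow = P_cr/n = 13400/2.42 = 5537 N.

P_allow = 5.54 kN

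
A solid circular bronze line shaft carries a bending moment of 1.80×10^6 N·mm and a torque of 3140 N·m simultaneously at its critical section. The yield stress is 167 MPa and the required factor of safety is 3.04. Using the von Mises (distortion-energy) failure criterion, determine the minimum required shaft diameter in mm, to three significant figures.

σ_allow = σ_y/n = 167/3.04 = 54.93 MPa.
For a solid shaft σ_b = 32M/(πd³) and τ = 16T/(πd³), so the von Mises stress is σ' = (16/πd³)·√(4M²+3T²).
√(4M²+3T²) = √(4×(1.800×10^6)² + 3×(3.140×10^6)²) = 6.522×10^6 N·mm.
d³ = 16×6.522×10^6/(π×54.93) = 604700 mm³.
d = 84.56 mm.

d = 84.6 mm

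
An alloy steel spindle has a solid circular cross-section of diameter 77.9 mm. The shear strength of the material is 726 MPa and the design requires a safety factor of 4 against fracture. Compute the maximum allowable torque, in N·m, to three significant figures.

T_allow = 16800 N·m

τ_allow = 726/4 = 181.5 MPa.
For a solid shaft T_allow = τ_allow·πd³/16; πd³/16 = π×77.9³/16 = 92820 mm³.
T_allow = 181.5×92820 = 1.685×10^7 N·mm = 16850 N·m.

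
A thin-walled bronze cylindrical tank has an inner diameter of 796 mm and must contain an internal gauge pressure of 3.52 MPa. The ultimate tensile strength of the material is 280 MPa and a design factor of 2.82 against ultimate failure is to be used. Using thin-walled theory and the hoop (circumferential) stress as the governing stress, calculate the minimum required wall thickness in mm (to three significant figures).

σ_allow = 280/2.82 = 99.29 MPa.
Hoop stress σ_h = pD/(2t), so t = pD/(2σ_allow) = 3.52×796/(2×99.29) = 14.11 mm.

t = 14.1 mm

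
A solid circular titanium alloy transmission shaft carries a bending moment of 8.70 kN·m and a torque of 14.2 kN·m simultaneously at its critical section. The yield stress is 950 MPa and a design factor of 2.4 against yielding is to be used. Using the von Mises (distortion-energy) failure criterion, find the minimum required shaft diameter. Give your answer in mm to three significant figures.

σ_allow = σ_y/n = 950/2.4 = 395.8 MPa.
For a solid shaft σ_b = 32M/(πd³) and τ = 16T/(πd³), so the von Mises stress is σ' = (16/πd³)·√(4M²+3T²).
√(4M²+3T²) = √(4×(8.700×10^6)² + 3×(1.420×10^7)²) = 3.013×10^7 N·mm.
d³ = 16×3.013×10^7/(π×395.8) = 387600 mm³.
d = 72.91 mm.

d = 72.9 mm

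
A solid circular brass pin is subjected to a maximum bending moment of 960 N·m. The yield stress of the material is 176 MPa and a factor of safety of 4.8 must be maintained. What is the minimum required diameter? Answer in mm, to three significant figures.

σ_allow = 176/4.8 = 36.67 MPa.
For a solid circular section σ = 32M/(πd³), so d³ = 32M/(π σ_allow) = 32×960000/(π×36.67) = 266700 mm³.
d = 64.37 mm.

d = 64.4 mm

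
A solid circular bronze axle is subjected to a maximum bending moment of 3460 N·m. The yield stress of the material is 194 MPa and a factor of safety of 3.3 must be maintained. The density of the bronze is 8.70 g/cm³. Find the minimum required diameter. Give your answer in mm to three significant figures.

d = 84.3 mm

σ_allow = 194/3.3 = 58.79 MPa.
For a solid circular section σ = 32M/(πd³), so d³ = 32M/(π σ_allow) = 32×3460000/(π×58.79) = 599500 mm³.
d = 84.32 mm.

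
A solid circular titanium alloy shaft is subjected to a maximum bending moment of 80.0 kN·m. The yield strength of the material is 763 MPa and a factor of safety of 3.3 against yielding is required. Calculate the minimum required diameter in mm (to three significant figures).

σ_allow = 763/3.3 = 231.2 MPa.
For a solid circular section σ = 32M/(πd³), so d³ = 32M/(π σ_allow) = 32×8.0000×10^7/(π×231.2) = 3.524×10^6 mm³.
d = 152.2 mm.

d = 152 mm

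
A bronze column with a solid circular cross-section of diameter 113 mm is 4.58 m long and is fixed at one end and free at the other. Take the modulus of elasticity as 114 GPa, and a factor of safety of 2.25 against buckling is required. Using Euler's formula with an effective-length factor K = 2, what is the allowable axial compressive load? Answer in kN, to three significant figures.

P_allow = 47.7 kN

I = πd⁴/64 = π×113⁴/64 = 8.004×10^6 mm⁴.
Effective length L_e = KL = 2×4.58 m = 9160 mm.
Euler critical load P_cr = π²EI/L_e² = π²×114000×8.004×10^6/9160² = 107300 N.
P_allow = P_cr/n = 107300/2.25 = 47700 N.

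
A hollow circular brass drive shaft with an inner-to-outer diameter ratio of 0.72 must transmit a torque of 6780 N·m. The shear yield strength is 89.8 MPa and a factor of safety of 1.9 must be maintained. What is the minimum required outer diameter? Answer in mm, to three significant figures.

τ_allow = 89.8/1.9 = 47.26 MPa.
For a hollow shaft τ = 16T/[πd_o³(1−k⁴)] with k = 0.72, so 1−k⁴ = 0.7313.
d_o³ = 16T/[π τ_allow (1−k⁴)] = 16×6780000/(π×47.26×0.7313) = 999100 mm³.
d_o = 99.97 mm.

d_o = 100 mm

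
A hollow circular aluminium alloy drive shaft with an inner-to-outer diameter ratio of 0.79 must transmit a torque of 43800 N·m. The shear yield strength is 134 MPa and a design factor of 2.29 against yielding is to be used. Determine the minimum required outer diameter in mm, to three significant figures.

d_o = 184 mm

τ_allow = 134/2.29 = 58.52 MPa.
For a hollow shaft τ = 16T/[πd_o³(1−k⁴)] with k = 0.79, so 1−k⁴ = 0.6105.
d_o³ = 16T/[π τ_allow (1−k⁴)] = 16×4.3800×10^7/(π×58.52×0.6105) = 6.244×10^6 mm³.
d_o = 184.1 mm.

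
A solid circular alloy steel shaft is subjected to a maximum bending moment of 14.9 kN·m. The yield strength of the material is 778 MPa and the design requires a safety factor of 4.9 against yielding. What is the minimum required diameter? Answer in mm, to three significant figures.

σ_allow = 778/4.9 = 158.8 MPa.
For a solid circular section σ = 32M/(πd³), so d³ = 32M/(π σ_allow) = 32×1.4900×10^7/(π×158.8) = 955900 mm³.
d = 98.51 mm.

d = 98.5 mm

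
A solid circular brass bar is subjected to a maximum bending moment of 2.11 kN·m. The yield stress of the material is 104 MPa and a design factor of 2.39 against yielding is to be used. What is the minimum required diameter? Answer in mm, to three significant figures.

σ_allow = 104/2.39 = 43.51 MPa.
For a solid circular section σ = 32M/(πd³), so d³ = 32M/(π σ_allow) = 32×2110000/(π×43.51) = 493900 mm³.
d = 79.05 mm.

d = 79.0 mm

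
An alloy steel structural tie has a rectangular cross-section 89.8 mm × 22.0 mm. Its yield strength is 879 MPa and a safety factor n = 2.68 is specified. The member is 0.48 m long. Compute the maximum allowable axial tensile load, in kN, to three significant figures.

σ_allow = 879/2.68 = 328.0 MPa.
A = 89.8×22.0 = 1976 mm².
F_allow = σ_allow × A = 328.0×1976 = 648000 N.

F_allow = 648 kN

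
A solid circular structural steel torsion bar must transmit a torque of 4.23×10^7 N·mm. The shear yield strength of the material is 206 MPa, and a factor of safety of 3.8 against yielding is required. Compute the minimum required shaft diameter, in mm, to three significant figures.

d = 158 mm

Allowable shear stress τ_allow = 206/3.8 = 54.21 MPa.
For a solid shaft τ = 16T/(πd³), so d³ = 16T/(π τ_allow) = 16×4.2300×10^7/(π×54.21) = 3.974×10^6 mm³.
d = (3.974×10^6)^(1/3) = 158.4 mm.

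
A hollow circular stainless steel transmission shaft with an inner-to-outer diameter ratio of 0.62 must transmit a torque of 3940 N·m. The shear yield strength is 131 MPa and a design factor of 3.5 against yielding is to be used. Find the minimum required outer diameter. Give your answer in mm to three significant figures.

τ_allow = 131/3.5 = 37.43 MPa.
For a hollow shaft τ = 16T/[πd_o³(1−k⁴)] with k = 0.62, so 1−k⁴ = 0.8522.
d_o³ = 16T/[π τ_allow (1−k⁴)] = 16×3940000/(π×37.43×0.8522) = 629100 mm³.
d_o = 85.68 mm.

d_o = 85.7 mm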